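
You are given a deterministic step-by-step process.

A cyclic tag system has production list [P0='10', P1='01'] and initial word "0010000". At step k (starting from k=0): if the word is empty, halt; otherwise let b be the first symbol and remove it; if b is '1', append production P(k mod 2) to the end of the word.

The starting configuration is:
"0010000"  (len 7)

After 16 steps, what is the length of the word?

3

step 0: "0010000"  (len 7)
step 1: "010000"  (len 6)
step 2: "10000"  (len 5)
step 3: "000010"  (len 6)
step 4: "00010"  (len 5)
step 5: "0010"  (len 4)
step 6: "010"  (len 3)
step 7: "10"  (len 2)
step 8: "001"  (len 3)
step 9: "01"  (len 2)
step 10: "1"  (len 1)
step 11: "10"  (len 2)
step 12: "001"  (len 3)
step 13: "01"  (len 2)
step 14: "1"  (len 1)
step 15: "10"  (len 2)
step 16: "001"  (len 3)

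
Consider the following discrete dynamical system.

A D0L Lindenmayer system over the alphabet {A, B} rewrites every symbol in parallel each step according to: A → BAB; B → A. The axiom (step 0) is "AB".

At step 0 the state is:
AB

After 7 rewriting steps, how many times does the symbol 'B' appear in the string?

[0] AB
[1] BABA
[2] ABABABAB
[3] BABABABABABABABA
[4] ABABABABABABABABABABABABABABABAB
[5] BABABABABABABABABABABABABABABABABABABABABABABABABABABABABABABABA
[6] ABABABABABABABABABABABABABABABABABABABABABABABABABABABABAB…ABABABABABABABABABABABABABABABABABABABABABABABABABABABABAB  (len 128)
[7] BABABABABABABABABABABABABABABABABABABABABABABABABABABABABA…BABABABABABABABABABABABABABABABABABABABABABABABABABABABABA  (len 256)

128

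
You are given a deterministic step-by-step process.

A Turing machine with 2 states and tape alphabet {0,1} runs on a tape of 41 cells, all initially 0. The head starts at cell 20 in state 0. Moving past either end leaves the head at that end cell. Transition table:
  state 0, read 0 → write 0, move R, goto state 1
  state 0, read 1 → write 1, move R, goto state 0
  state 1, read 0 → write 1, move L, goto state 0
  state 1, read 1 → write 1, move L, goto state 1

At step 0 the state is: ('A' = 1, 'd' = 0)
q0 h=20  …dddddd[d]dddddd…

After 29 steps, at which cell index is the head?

11

[0] q0 h=20  …dddddd[d]dddddd…
[1] q1 h=21  …dddddd[d]dddddd…
[2] q0 h=20  …dddddd[d]Addddd…
[3] q1 h=21  …dddddd[A]dddddd…
[4] q1 h=20  …dddddd[d]Addddd…
[5] q0 h=19  …dddddd[d]AAdddd…
[6] q1 h=20  …dddddd[A]Addddd…
[7] q1 h=19  …dddddd[d]AAdddd…
[8] q0 h=18  …dddddd[d]AAAddd…
[9] q1 h=19  …dddddd[A]AAdddd…
[10] q1 h=18  …dddddd[d]AAAddd…
[11] q0 h=17  …dddddd[d]AAAAdd…
[12] q1 h=18  …dddddd[A]AAAddd…
[13] q1 h=17  …dddddd[d]AAAAdd…
[14] q0 h=16  …dddddd[d]AAAAAd…
[15] q1 h=17  …dddddd[A]AAAAdd…
[16] q1 h=16  …dddddd[d]AAAAAd…
[17] q0 h=15  …dddddd[d]AAAAAA…
[18] q1 h=16  …dddddd[A]AAAAAd…
[19] q1 h=15  …dddddd[d]AAAAAA…
[20] q0 h=14  …dddddd[d]AAAAAA…
[21] q1 h=15  …dddddd[A]AAAAAA…
[22] q1 h=14  …dddddd[d]AAAAAA…
[23] q0 h=13  …dddddd[d]AAAAAA…
[24] q1 h=14  …dddddd[A]AAAAAA…
[25] q1 h=13  …dddddd[d]AAAAAA…
[26] q0 h=12  …dddddd[d]AAAAAA…
[27] q1 h=13  …dddddd[A]AAAAAA…
[28] q1 h=12  …dddddd[d]AAAAAA…
[29] q0 h=11  …dddddd[d]AAAAAA…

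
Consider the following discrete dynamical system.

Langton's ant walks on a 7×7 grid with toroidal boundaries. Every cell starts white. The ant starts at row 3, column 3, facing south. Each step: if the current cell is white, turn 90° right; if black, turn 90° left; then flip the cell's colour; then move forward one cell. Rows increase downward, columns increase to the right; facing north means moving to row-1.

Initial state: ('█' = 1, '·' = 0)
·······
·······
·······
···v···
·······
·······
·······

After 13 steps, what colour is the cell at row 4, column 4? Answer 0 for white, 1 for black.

k=0  ·······
·······
·······
···v···
·······
·······
·······
k=1  ·······
·······
·······
··<█···
·······
·······
·······
k=2  ·······
·······
··^····
··██···
·······
·······
·······
k=3  ·······
·······
··█>···
··██···
·······
·······
·······
k=4  ·······
·······
··██···
··█v···
·······
·······
·······
k=5  ·······
·······
··██···
··█·>··
·······
·······
·······
k=6  ·······
·······
··██···
··█·█··
····v··
·······
·······
k=7  ·······
·······
··██···
··█·█··
···<█··
·······
·······
k=8  ·······
·······
··██···
··█^█··
···██··
·······
·······
k=9  ·······
·······
··██···
··██>··
···██··
·······
·······
k=10  ·······
·······
··██^··
··██···
···██··
·······
·······
k=11  ·······
·······
··███>·
··██···
···██··
·······
·······
k=12  ·······
·······
··████·
··██·v·
···██··
·······
·······
k=13  ·······
·······
··████·
··██<█·
···██··
·······
·······

1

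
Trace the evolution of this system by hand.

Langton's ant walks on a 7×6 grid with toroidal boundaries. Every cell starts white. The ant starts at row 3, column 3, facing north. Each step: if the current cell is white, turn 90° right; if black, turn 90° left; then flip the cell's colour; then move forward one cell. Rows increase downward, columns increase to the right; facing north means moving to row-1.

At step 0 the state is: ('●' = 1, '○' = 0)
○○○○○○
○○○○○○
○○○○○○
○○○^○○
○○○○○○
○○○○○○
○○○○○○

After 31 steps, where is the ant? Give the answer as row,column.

t=0: ○○○○○○
○○○○○○
○○○○○○
○○○^○○
○○○○○○
○○○○○○
○○○○○○
t=1: ○○○○○○
○○○○○○
○○○○○○
○○○●>○
○○○○○○
○○○○○○
○○○○○○
t=2: ○○○○○○
○○○○○○
○○○○○○
○○○●●○
○○○○v○
○○○○○○
○○○○○○
t=3: ○○○○○○
○○○○○○
○○○○○○
○○○●●○
○○○<●○
○○○○○○
○○○○○○
t=4: ○○○○○○
○○○○○○
○○○○○○
○○○^●○
○○○●●○
○○○○○○
○○○○○○
t=5: ○○○○○○
○○○○○○
○○○○○○
○○<○●○
○○○●●○
○○○○○○
○○○○○○
t=6: ○○○○○○
○○○○○○
○○^○○○
○○●○●○
○○○●●○
○○○○○○
○○○○○○
t=7: ○○○○○○
○○○○○○
○○●>○○
○○●○●○
○○○●●○
○○○○○○
○○○○○○
t=8: ○○○○○○
○○○○○○
○○●●○○
○○●v●○
○○○●●○
○○○○○○
○○○○○○
t=9: ○○○○○○
○○○○○○
○○●●○○
○○<●●○
○○○●●○
○○○○○○
○○○○○○
t=10: ○○○○○○
○○○○○○
○○●●○○
○○○●●○
○○v●●○
○○○○○○
○○○○○○
t=11: ○○○○○○
○○○○○○
○○●●○○
○○○●●○
○<●●●○
○○○○○○
○○○○○○
t=12: ○○○○○○
○○○○○○
○○●●○○
○^○●●○
○●●●●○
○○○○○○
○○○○○○
t=13: ○○○○○○
○○○○○○
○○●●○○
○●>●●○
○●●●●○
○○○○○○
○○○○○○
t=14: ○○○○○○
○○○○○○
○○●●○○
○●●●●○
○●v●●○
○○○○○○
○○○○○○
t=15: ○○○○○○
○○○○○○
○○●●○○
○●●●●○
○●○>●○
○○○○○○
○○○○○○
t=16: ○○○○○○
○○○○○○
○○●●○○
○●●^●○
○●○○●○
○○○○○○
○○○○○○
t=17: ○○○○○○
○○○○○○
○○●●○○
○●<○●○
○●○○●○
○○○○○○
○○○○○○
t=18: ○○○○○○
○○○○○○
○○●●○○
○●○○●○
○●v○●○
○○○○○○
○○○○○○
t=19: ○○○○○○
○○○○○○
○○●●○○
○●○○●○
○<●○●○
○○○○○○
○○○○○○
t=20: ○○○○○○
○○○○○○
○○●●○○
○●○○●○
○○●○●○
○v○○○○
○○○○○○
t=21: ○○○○○○
○○○○○○
○○●●○○
○●○○●○
○○●○●○
<●○○○○
○○○○○○
t=22: ○○○○○○
○○○○○○
○○●●○○
○●○○●○
^○●○●○
●●○○○○
○○○○○○
t=23: ○○○○○○
○○○○○○
○○●●○○
○●○○●○
●>●○●○
●●○○○○
○○○○○○
t=24: ○○○○○○
○○○○○○
○○●●○○
○●○○●○
●●●○●○
●v○○○○
○○○○○○
t=25: ○○○○○○
○○○○○○
○○●●○○
○●○○●○
●●●○●○
●○>○○○
○○○○○○
t=26: ○○○○○○
○○○○○○
○○●●○○
○●○○●○
●●●○●○
●○●○○○
○○v○○○
t=27: ○○○○○○
○○○○○○
○○●●○○
○●○○●○
●●●○●○
●○●○○○
○<●○○○
t=28: ○○○○○○
○○○○○○
○○●●○○
○●○○●○
●●●○●○
●^●○○○
○●●○○○
t=29: ○○○○○○
○○○○○○
○○●●○○
○●○○●○
●●●○●○
●●>○○○
○●●○○○
t=30: ○○○○○○
○○○○○○
○○●●○○
○●○○●○
●●^○●○
●●○○○○
○●●○○○
t=31: ○○○○○○
○○○○○○
○○●●○○
○●○○●○
●<○○●○
●●○○○○
○●●○○○

4,1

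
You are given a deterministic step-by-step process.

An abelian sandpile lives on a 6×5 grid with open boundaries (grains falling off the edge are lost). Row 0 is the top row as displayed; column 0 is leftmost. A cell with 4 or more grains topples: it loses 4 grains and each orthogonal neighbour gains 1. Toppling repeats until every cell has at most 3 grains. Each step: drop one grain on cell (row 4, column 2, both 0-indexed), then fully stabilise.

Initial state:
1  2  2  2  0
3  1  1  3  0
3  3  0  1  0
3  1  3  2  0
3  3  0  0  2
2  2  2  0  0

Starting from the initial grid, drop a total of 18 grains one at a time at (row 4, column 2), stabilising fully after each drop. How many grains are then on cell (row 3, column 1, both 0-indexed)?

2

[0] 1  2  2  2  0
3  1  1  3  0
3  3  0  1  0
3  1  3  2  0
3  3  0  0  2
2  2  2  0  0
[1] 1  2  2  2  0
3  1  1  3  0
3  3  0  1  0
3  1  3  2  0
3  3  1  0  2
2  2  2  0  0
[2] 1  2  2  2  0
3  1  1  3  0
3  3  0  1  0
3  1  3  2  0
3  3  2  0  2
2  2  2  0  0
[3] 1  2  2  2  0
3  1  1  3  0
3  3  0  1  0
3  1  3  2  0
3  3  3  0  2
2  2  2  0  0
[4] 2  2  2  2  0
0  3  1  3  0
2  1  2  1  0
2  1  1  3  0
1  2  2  1  2
3  3  3  0  0
[5] 2  2  2  2  0
0  3  1  3  0
2  1  2  1  0
2  1  1  3  0
1  2  3  1  2
3  3  3  0  0
[6] 2  2  2  2  0
0  3  1  3  0
2  1  2  1  0
2  2  2  3  0
3  0  2  2  2
0  2  1  1  0
[7] 2  2  2  2  0
0  3  1  3  0
2  1  2  1  0
2  2  2  3  0
3  0  3  2  2
0  2  1  1  0
[8] 2  2  2  2  0
0  3  1  3  0
2  1  2  1  0
2  2  3  3  0
3  1  0  3  2
0  2  2  1  0
[9] 2  2  2  2  0
0  3  1  3  0
2  1  2  1  0
2  2  3  3  0
3  1  1  3  2
0  2  2  1  0
[10] 2  2  2  2  0
0  3  1  3  0
2  1  2  1  0
2  2  3  3  0
3  1  2  3  2
0  2  2  1  0
[11] 2  2  2  2  0
0  3  1  3  0
2  1  2  1  0
2  2  3  3  0
3  1  3  3  2
0  2  2  1  0
[12] 2  2  2  2  0
0  3  1  3  0
2  1  3  2  0
2  3  1  1  1
3  2  2  1  3
0  2  3  2  0
[13] 2  2  2  2  0
0  3  1  3  0
2  1  3  2  0
2  3  1  1  1
3  2  3  1  3
0  2  3  2  0
[14] 2  2  2  2  0
0  3  1  3  0
2  1  3  2  0
2  3  2  1  1
3  3  1  2  3
0  3  0  3  0
[15] 2  2  2  2  0
0  3  1  3  0
2  1  3  2  0
2  3  2  1  1
3  3  2  2  3
0  3  0  3  0
[16] 2  2  2  2  0
0  3  1  3  0
2  1  3  2  0
2  3  2  1  1
3  3  3  2  3
0  3  0  3  0
[17] 2  2  2  2  0
0  3  2  3  0
3  3  0  3  0
0  2  1  2  1
1  3  2  3  3
2  0  2  3  0
[18] 2  2  2  2  0
0  3  2  3  0
3  3  0  3  0
0  2  1  2  1
1  3  3  3  3
2  0  2  3  0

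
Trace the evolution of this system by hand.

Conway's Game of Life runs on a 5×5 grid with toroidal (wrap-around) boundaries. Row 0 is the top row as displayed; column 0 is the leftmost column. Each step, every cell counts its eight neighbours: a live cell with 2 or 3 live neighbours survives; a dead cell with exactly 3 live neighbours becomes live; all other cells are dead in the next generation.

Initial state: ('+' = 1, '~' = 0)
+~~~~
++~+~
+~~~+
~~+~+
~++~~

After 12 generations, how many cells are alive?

t=0: +~~~~
++~+~
+~~~+
~~+~+
~++~~
t=1: +~~~+
~+~~~
~~+~~
~~+~+
++++~
t=2: ~~~++
++~~~
~+++~
+~~~+
~~+~~
t=3: +++++
++~~~
~~++~
+~~~+
+~~~~
t=4: ~~++~
~~~~~
~~++~
++~++
~~+~~
t=5: ~~++~
~~~~~
++++~
++~~+
+~~~~
t=6: ~~~~~
~~~~+
~~++~
~~~+~
+~++~
t=7: ~~~++
~~~+~
~~+++
~+~~~
~~+++
t=8: ~~~~~
~~~~~
~~+++
++~~~
+~+~+
t=9: ~~~~~
~~~+~
+++++
~~~~~
+~~~+
t=10: ~~~~+
++~+~
+++++
~~+~~
~~~~~
t=11: +~~~+
~~~~~
~~~~~
+~+~+
~~~~~
t=12: ~~~~~
~~~~~
~~~~~
~~~~~
~+~+~

2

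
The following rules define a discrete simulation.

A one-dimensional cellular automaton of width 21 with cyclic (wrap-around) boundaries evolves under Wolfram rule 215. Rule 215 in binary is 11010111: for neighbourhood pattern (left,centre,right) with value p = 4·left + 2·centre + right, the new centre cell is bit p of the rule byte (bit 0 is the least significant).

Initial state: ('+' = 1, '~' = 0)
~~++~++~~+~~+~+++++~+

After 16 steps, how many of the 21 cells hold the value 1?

17

t=0: ~~++~++~~+~~+~+++++~+
t=1: ++~+~~+++++++~~++++~+
t=2: ++~+++~++++++++~+++~~
t=3: ~+~~++~~+++++++~~++++
t=4: ~+++~+++~++++++++~+++
t=5: ~~++~~++~~+++++++~~++
t=6: ++~+++~+++~++++++++~+
t=7: ++~~++~~++~~+++++++~~
t=8: ~+++~+++~+++~++++++++
t=9: ~~++~~++~~++~~+++++++
t=10: ++~+++~+++~+++~++++++
t=11: ++~~++~~++~~++~~+++++
t=12: ++++~+++~+++~+++~++++
t=13: ++++~~++~~++~~++~~+++
t=14: ++++++~+++~+++~+++~++
t=15: ++++++~~++~~++~~++~~+
t=16: ++++++++~+++~+++~+++~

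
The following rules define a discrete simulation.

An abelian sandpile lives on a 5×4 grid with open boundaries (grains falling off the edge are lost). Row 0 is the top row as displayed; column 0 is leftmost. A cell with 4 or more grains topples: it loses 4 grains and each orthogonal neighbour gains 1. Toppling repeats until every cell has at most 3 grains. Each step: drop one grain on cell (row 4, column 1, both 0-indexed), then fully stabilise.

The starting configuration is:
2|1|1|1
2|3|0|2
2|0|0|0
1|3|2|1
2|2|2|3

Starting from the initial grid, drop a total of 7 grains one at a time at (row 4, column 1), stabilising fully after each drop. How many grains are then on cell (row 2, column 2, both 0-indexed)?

1

t=0: 2|1|1|1
2|3|0|2
2|0|0|0
1|3|2|1
2|2|2|3
t=1: 2|1|1|1
2|3|0|2
2|0|0|0
1|3|2|1
2|3|2|3
t=2: 2|1|1|1
2|3|0|2
2|1|0|0
2|0|3|1
3|1|3|3
t=3: 2|1|1|1
2|3|0|2
2|1|0|0
2|0|3|1
3|2|3|3
t=4: 2|1|1|1
2|3|0|2
2|1|0|0
2|0|3|1
3|3|3|3
t=5: 2|1|1|1
2|3|0|2
2|1|1|0
3|2|0|3
0|2|2|0
t=6: 2|1|1|1
2|3|0|2
2|1|1|0
3|2|0|3
0|3|2|0
t=7: 2|1|1|1
2|3|0|2
2|1|1|0
3|3|0|3
1|0|3|0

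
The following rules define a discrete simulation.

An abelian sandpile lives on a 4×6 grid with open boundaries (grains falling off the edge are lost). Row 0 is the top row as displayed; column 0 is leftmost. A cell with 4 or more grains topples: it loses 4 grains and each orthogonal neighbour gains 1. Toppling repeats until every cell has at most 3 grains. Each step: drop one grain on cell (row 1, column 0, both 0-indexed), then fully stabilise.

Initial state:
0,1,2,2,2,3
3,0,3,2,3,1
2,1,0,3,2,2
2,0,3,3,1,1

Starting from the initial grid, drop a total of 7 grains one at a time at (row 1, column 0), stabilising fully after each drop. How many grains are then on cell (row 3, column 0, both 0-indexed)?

[0] 0,1,2,2,2,3
3,0,3,2,3,1
2,1,0,3,2,2
2,0,3,3,1,1
[1] 1,1,2,2,2,3
0,1,3,2,3,1
3,1,0,3,2,2
2,0,3,3,1,1
[2] 1,1,2,2,2,3
1,1,3,2,3,1
3,1,0,3,2,2
2,0,3,3,1,1
[3] 1,1,2,2,2,3
2,1,3,2,3,1
3,1,0,3,2,2
2,0,3,3,1,1
[4] 1,1,2,2,2,3
3,1,3,2,3,1
3,1,0,3,2,2
2,0,3,3,1,1
[5] 2,1,2,2,2,3
1,2,3,2,3,1
0,2,0,3,2,2
3,0,3,3,1,1
[6] 2,1,2,2,2,3
2,2,3,2,3,1
0,2,0,3,2,2
3,0,3,3,1,1
[7] 2,1,2,2,2,3
3,2,3,2,3,1
0,2,0,3,2,2
3,0,3,3,1,1

3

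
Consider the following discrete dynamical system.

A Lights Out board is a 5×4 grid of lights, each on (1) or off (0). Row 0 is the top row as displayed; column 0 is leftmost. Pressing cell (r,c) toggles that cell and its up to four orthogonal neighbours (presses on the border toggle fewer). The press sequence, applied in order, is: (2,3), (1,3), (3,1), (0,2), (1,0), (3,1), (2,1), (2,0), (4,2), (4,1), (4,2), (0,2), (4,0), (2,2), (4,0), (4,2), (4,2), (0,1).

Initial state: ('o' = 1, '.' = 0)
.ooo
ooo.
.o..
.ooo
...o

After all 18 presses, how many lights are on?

0) .ooo
ooo.
.o..
.ooo
...o
1) .ooo
oooo
.ooo
.oo.
...o
2) .oo.
oo..
.oo.
.oo.
...o
3) .oo.
oo..
..o.
o...
.o.o
4) ...o
ooo.
..o.
o...
.o.o
5) o..o
..o.
o.o.
o...
.o.o
6) o..o
..o.
ooo.
.oo.
...o
7) o..o
.oo.
....
..o.
...o
8) o..o
ooo.
oo..
o.o.
...o
9) o..o
ooo.
oo..
o...
.oo.
10) o..o
ooo.
oo..
oo..
o...
11) o..o
ooo.
oo..
ooo.
oooo
12) ooo.
oo..
oo..
ooo.
oooo
13) ooo.
oo..
oo..
.oo.
..oo
14) ooo.
ooo.
o.oo
.o..
..oo
15) ooo.
ooo.
o.oo
oo..
oooo
16) ooo.
ooo.
o.oo
ooo.
o...
17) ooo.
ooo.
o.oo
oo..
oooo
18) ....
o.o.
o.oo
oo..
oooo

11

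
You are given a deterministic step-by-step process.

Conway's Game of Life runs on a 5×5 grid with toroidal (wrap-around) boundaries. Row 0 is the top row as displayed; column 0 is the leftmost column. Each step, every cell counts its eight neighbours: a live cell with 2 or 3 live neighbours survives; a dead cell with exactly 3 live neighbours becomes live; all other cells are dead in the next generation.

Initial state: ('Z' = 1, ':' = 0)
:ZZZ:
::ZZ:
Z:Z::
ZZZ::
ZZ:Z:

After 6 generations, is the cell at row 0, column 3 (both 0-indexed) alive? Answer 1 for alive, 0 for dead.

1

step 0: :ZZZ:
::ZZ:
Z:Z::
ZZZ::
ZZ:Z:
step 1: Z::::
::::Z
Z:::Z
:::Z:
:::Z:
step 2: ::::Z
::::Z
Z::ZZ
:::Z:
::::Z
step 3: Z::ZZ
:::::
Z::Z:
Z::Z:
:::ZZ
step 4: Z::Z:
Z::Z:
:::::
Z:ZZ:
::Z::
step 5: :ZZZ:
:::::
:ZZZ:
:ZZZ:
::Z::
step 6: :ZZZ:
:::::
:Z:Z:
:::::
:::::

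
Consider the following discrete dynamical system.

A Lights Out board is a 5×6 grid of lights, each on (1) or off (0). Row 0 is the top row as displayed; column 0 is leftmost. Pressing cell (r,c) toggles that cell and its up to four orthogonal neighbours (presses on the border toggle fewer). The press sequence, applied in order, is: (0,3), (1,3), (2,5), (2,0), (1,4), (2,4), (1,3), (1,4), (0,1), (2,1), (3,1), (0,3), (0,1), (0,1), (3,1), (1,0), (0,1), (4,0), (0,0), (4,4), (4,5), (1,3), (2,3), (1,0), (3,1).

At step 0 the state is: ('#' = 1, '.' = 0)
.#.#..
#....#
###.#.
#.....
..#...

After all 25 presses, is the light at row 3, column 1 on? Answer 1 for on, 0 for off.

gen 0: .#.#..
#....#
###.#.
#.....
..#...
gen 1: .##.#.
#..#.#
###.#.
#.....
..#...
gen 2: .####.
#.#.##
#####.
#.....
..#...
gen 3: .####.
#.#.#.
####.#
#....#
..#...
gen 4: .####.
..#.#.
..##.#
.....#
..#...
gen 5: .###..
..##.#
..####
.....#
..#...
gen 6: .###..
..####
..#...
....##
..#...
gen 7: .##...
.....#
..##..
....##
..#...
gen 8: .##.#.
...##.
..###.
....##
..#...
gen 9: #...#.
.#.##.
..###.
....##
..#...
gen 10: #...#.
...##.
##.##.
.#..##
..#...
gen 11: #...#.
...##.
#..##.
#.#.##
.##...
gen 12: #.##..
....#.
#..##.
#.#.##
.##...
gen 13: .#.#..
.#..#.
#..##.
#.#.##
.##...
gen 14: #.##..
....#.
#..##.
#.#.##
.##...
gen 15: #.##..
....#.
##.##.
.#..##
..#...
gen 16: ..##..
##..#.
.#.##.
.#..##
..#...
gen 17: ##.#..
#...#.
.#.##.
.#..##
..#...
gen 18: ##.#..
#...#.
.#.##.
##..##
###...
gen 19: ...#..
....#.
.#.##.
##..##
###...
gen 20: ...#..
....#.
.#.##.
##...#
######
gen 21: ...#..
....#.
.#.##.
##....
####..
gen 22: ......
..##..
.#..#.
##....
####..
gen 23: ......
..#...
.###..
##.#..
####..
gen 24: #.....
###...
####..
##.#..
####..
gen 25: #.....
###...
#.##..
..##..
#.##..

0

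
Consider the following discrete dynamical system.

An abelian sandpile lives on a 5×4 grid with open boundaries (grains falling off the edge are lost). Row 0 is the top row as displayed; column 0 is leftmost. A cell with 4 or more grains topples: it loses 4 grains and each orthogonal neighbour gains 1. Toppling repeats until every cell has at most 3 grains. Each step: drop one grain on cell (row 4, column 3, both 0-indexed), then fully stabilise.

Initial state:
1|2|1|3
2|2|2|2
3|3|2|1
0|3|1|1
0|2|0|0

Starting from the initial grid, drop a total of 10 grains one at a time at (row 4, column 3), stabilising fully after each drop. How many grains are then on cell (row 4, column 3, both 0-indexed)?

2

step 0: 1|2|1|3
2|2|2|2
3|3|2|1
0|3|1|1
0|2|0|0
step 1: 1|2|1|3
2|2|2|2
3|3|2|1
0|3|1|1
0|2|0|1
step 2: 1|2|1|3
2|2|2|2
3|3|2|1
0|3|1|1
0|2|0|2
step 3: 1|2|1|3
2|2|2|2
3|3|2|1
0|3|1|1
0|2|0|3
step 4: 1|2|1|3
2|2|2|2
3|3|2|1
0|3|1|2
0|2|1|0
step 5: 1|2|1|3
2|2|2|2
3|3|2|1
0|3|1|2
0|2|1|1
step 6: 1|2|1|3
2|2|2|2
3|3|2|1
0|3|1|2
0|2|1|2
step 7: 1|2|1|3
2|2|2|2
3|3|2|1
0|3|1|2
0|2|1|3
step 8: 1|2|1|3
2|2|2|2
3|3|2|1
0|3|1|3
0|2|2|0
step 9: 1|2|1|3
2|2|2|2
3|3|2|1
0|3|1|3
0|2|2|1
step 10: 1|2|1|3
2|2|2|2
3|3|2|1
0|3|1|3
0|2|2|2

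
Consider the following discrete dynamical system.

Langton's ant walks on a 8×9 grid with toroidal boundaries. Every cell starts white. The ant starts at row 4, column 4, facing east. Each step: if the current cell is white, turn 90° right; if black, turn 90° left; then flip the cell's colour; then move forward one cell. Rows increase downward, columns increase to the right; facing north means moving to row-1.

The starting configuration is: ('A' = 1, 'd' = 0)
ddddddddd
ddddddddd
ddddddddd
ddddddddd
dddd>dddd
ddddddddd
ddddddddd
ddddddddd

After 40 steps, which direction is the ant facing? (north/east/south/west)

east

k=0  ddddddddd
ddddddddd
ddddddddd
ddddddddd
dddd>dddd
ddddddddd
ddddddddd
ddddddddd
k=1  ddddddddd
ddddddddd
ddddddddd
ddddddddd
ddddAdddd
ddddvdddd
ddddddddd
ddddddddd
k=2  ddddddddd
ddddddddd
ddddddddd
ddddddddd
ddddAdddd
ddd<Adddd
ddddddddd
ddddddddd
k=3  ddddddddd
ddddddddd
ddddddddd
ddddddddd
ddd^Adddd
dddAAdddd
ddddddddd
ddddddddd
k=4  ddddddddd
ddddddddd
ddddddddd
ddddddddd
dddA>dddd
dddAAdddd
ddddddddd
ddddddddd
k=5  ddddddddd
ddddddddd
ddddddddd
dddd^dddd
dddAddddd
dddAAdddd
ddddddddd
ddddddddd
k=6  ddddddddd
ddddddddd
ddddddddd
ddddA>ddd
dddAddddd
dddAAdddd
ddddddddd
ddddddddd
k=7  ddddddddd
ddddddddd
ddddddddd
ddddAAddd
dddAdvddd
dddAAdddd
ddddddddd
ddddddddd
k=8  ddddddddd
ddddddddd
ddddddddd
ddddAAddd
dddA<Addd
dddAAdddd
ddddddddd
ddddddddd
k=9  ddddddddd
ddddddddd
ddddddddd
dddd^Addd
dddAAAddd
dddAAdddd
ddddddddd
ddddddddd
k=10  ddddddddd
ddddddddd
ddddddddd
ddd<dAddd
dddAAAddd
dddAAdddd
ddddddddd
ddddddddd
k=11  ddddddddd
ddddddddd
ddd^ddddd
dddAdAddd
dddAAAddd
dddAAdddd
ddddddddd
ddddddddd
k=12  ddddddddd
ddddddddd
dddA>dddd
dddAdAddd
dddAAAddd
dddAAdddd
ddddddddd
ddddddddd
k=13  ddddddddd
ddddddddd
dddAAdddd
dddAvAddd
dddAAAddd
dddAAdddd
ddddddddd
ddddddddd
k=14  ddddddddd
ddddddddd
dddAAdddd
ddd<AAddd
dddAAAddd
dddAAdddd
ddddddddd
ddddddddd
k=15  ddddddddd
ddddddddd
dddAAdddd
ddddAAddd
dddvAAddd
dddAAdddd
ddddddddd
ddddddddd
k=16  ddddddddd
ddddddddd
dddAAdddd
ddddAAddd
dddd>Addd
dddAAdddd
ddddddddd
ddddddddd
k=17  ddddddddd
ddddddddd
dddAAdddd
dddd^Addd
dddddAddd
dddAAdddd
ddddddddd
ddddddddd
k=18  ddddddddd
ddddddddd
dddAAdddd
ddd<dAddd
dddddAddd
dddAAdddd
ddddddddd
ddddddddd
k=19  ddddddddd
ddddddddd
ddd^Adddd
dddAdAddd
dddddAddd
dddAAdddd
ddddddddd
ddddddddd
k=20  ddddddddd
ddddddddd
dd<dAdddd
dddAdAddd
dddddAddd
dddAAdddd
ddddddddd
ddddddddd
k=21  ddddddddd
dd^dddddd
ddAdAdddd
dddAdAddd
dddddAddd
dddAAdddd
ddddddddd
ddddddddd
k=22  ddddddddd
ddA>ddddd
ddAdAdddd
dddAdAddd
dddddAddd
dddAAdddd
ddddddddd
ddddddddd
k=23  ddddddddd
ddAAddddd
ddAvAdddd
dddAdAddd
dddddAddd
dddAAdddd
ddddddddd
ddddddddd
k=24  ddddddddd
ddAAddddd
dd<AAdddd
dddAdAddd
dddddAddd
dddAAdddd
ddddddddd
ddddddddd
k=25  ddddddddd
ddAAddddd
dddAAdddd
ddvAdAddd
dddddAddd
dddAAdddd
ddddddddd
ddddddddd
k=26  ddddddddd
ddAAddddd
dddAAdddd
d<AAdAddd
dddddAddd
dddAAdddd
ddddddddd
ddddddddd
k=27  ddddddddd
ddAAddddd
d^dAAdddd
dAAAdAddd
dddddAddd
dddAAdddd
ddddddddd
ddddddddd
k=28  ddddddddd
ddAAddddd
dA>AAdddd
dAAAdAddd
dddddAddd
dddAAdddd
ddddddddd
ddddddddd
k=29  ddddddddd
ddAAddddd
dAAAAdddd
dAvAdAddd
dddddAddd
dddAAdddd
ddddddddd
ddddddddd
k=30  ddddddddd
ddAAddddd
dAAAAdddd
dAd>dAddd
dddddAddd
dddAAdddd
ddddddddd
ddddddddd
k=31  ddddddddd
ddAAddddd
dAA^Adddd
dAdddAddd
dddddAddd
dddAAdddd
ddddddddd
ddddddddd
k=32  ddddddddd
ddAAddddd
dA<dAdddd
dAdddAddd
dddddAddd
dddAAdddd
ddddddddd
ddddddddd
k=33  ddddddddd
ddAAddddd
dAddAdddd
dAvddAddd
dddddAddd
dddAAdddd
ddddddddd
ddddddddd
k=34  ddddddddd
ddAAddddd
dAddAdddd
d<AddAddd
dddddAddd
dddAAdddd
ddddddddd
ddddddddd
k=35  ddddddddd
ddAAddddd
dAddAdddd
ddAddAddd
dvdddAddd
dddAAdddd
ddddddddd
ddddddddd
k=36  ddddddddd
ddAAddddd
dAddAdddd
ddAddAddd
<AdddAddd
dddAAdddd
ddddddddd
ddddddddd
k=37  ddddddddd
ddAAddddd
dAddAdddd
^dAddAddd
AAdddAddd
dddAAdddd
ddddddddd
ddddddddd
k=38  ddddddddd
ddAAddddd
dAddAdddd
A>AddAddd
AAdddAddd
dddAAdddd
ddddddddd
ddddddddd
k=39  ddddddddd
ddAAddddd
dAddAdddd
AAAddAddd
AvdddAddd
dddAAdddd
ddddddddd
ddddddddd
k=40  ddddddddd
ddAAddddd
dAddAdddd
AAAddAddd
Ad>ddAddd
dddAAdddd
ddddddddd
ddddddddd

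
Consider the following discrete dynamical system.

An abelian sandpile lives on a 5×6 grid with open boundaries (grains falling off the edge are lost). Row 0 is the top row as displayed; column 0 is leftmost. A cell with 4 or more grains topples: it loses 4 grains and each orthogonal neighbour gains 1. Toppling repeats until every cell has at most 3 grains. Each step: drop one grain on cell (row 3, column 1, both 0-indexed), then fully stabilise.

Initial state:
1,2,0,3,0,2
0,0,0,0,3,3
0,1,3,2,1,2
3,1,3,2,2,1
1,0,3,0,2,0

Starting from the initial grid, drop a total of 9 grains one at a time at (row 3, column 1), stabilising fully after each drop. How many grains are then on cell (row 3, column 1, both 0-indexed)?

t=0: 1,2,0,3,0,2
0,0,0,0,3,3
0,1,3,2,1,2
3,1,3,2,2,1
1,0,3,0,2,0
t=1: 1,2,0,3,0,2
0,0,0,0,3,3
0,1,3,2,1,2
3,2,3,2,2,1
1,0,3,0,2,0
t=2: 1,2,0,3,0,2
0,0,0,0,3,3
0,1,3,2,1,2
3,3,3,2,2,1
1,0,3,0,2,0
t=3: 1,2,0,3,0,2
0,0,1,0,3,3
1,3,0,3,1,2
0,2,2,3,2,1
2,2,0,1,2,0
t=4: 1,2,0,3,0,2
0,0,1,0,3,3
1,3,0,3,1,2
0,3,2,3,2,1
2,2,0,1,2,0
t=5: 1,2,0,3,0,2
0,1,1,0,3,3
2,0,1,3,1,2
1,1,3,3,2,1
2,3,0,1,2,0
t=6: 1,2,0,3,0,2
0,1,1,0,3,3
2,0,1,3,1,2
1,2,3,3,2,1
2,3,0,1,2,0
t=7: 1,2,0,3,0,2
0,1,1,0,3,3
2,0,1,3,1,2
1,3,3,3,2,1
2,3,0,1,2,0
t=8: 1,2,0,3,0,2
0,1,1,1,3,3
2,1,3,0,2,2
2,2,1,1,3,1
3,0,2,2,2,0
t=9: 1,2,0,3,0,2
0,1,1,1,3,3
2,1,3,0,2,2
2,3,1,1,3,1
3,0,2,2,2,0

3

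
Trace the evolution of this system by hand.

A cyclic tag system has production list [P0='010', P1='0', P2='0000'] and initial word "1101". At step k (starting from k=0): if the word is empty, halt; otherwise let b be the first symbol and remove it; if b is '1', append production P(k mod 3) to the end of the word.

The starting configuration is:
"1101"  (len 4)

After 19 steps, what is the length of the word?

gen 0: "1101"  (len 4)
gen 1: "101010"  (len 6)
gen 2: "010100"  (len 6)
gen 3: "10100"  (len 5)
gen 4: "0100010"  (len 7)
gen 5: "100010"  (len 6)
gen 6: "000100000"  (len 9)
gen 7: "00100000"  (len 8)
gen 8: "0100000"  (len 7)
gen 9: "100000"  (len 6)
gen 10: "00000010"  (len 8)
gen 11: "0000010"  (len 7)
gen 12: "000010"  (len 6)
gen 13: "00010"  (len 5)
gen 14: "0010"  (len 4)
gen 15: "010"  (len 3)
gen 16: "10"  (len 2)
gen 17: "00"  (len 2)
gen 18: "0"  (len 1)
gen 19: (halted — word empty)

0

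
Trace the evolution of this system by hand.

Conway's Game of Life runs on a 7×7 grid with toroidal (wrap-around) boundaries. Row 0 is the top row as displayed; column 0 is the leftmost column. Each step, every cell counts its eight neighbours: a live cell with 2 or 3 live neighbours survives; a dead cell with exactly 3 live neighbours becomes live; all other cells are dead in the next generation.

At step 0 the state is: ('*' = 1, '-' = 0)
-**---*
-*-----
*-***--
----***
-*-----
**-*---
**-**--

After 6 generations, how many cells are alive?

6

k=0  -**---*
-*-----
*-***--
----***
-*-----
**-*---
**-**--
k=1  ---*---
-------
*****-*
***-***
-**-***
---**--
---**-*
k=2  ---**--
**--*--
----*--
-------
-------
*-----*
--*--*-
k=3  -*****-
----**-
-------
-------
-------
------*
---****
k=4  --*----
--*--*-
-------
-------
-------
----*-*
*-----*
k=5  -*----*
-------
-------
-------
-------
*----**
*----**
k=6  -----**
-------
-------
-------
------*
*----*-
-*-----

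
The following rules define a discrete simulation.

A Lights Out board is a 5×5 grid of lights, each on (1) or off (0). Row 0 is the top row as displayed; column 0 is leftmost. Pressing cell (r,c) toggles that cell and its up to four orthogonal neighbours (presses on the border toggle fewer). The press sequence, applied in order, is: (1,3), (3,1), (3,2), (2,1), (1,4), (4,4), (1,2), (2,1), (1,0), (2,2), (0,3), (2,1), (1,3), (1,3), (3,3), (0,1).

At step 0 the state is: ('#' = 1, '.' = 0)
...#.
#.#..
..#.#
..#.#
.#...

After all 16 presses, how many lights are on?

t=0: ...#.
#.#..
..#.#
..#.#
.#...
t=1: .....
#..##
..###
..#.#
.#...
t=2: .....
#..##
.####
##..#
.....
t=3: .....
#..##
.#.##
#.###
..#..
t=4: .....
##.##
#.###
#####
..#..
t=5: ....#
##...
#.##.
#####
..#..
t=6: ....#
##...
#.##.
####.
..###
t=7: ..#.#
#.##.
#..#.
####.
..###
t=8: ..#.#
####.
.###.
#.##.
..###
t=9: #.#.#
..##.
####.
#.##.
..###
t=10: #.#.#
...#.
#....
#..#.
..###
t=11: #..#.
.....
#....
#..#.
..###
t=12: #..#.
.#...
.##..
##.#.
..###
t=13: #....
.####
.###.
##.#.
..###
t=14: #..#.
.#...
.##..
##.#.
..###
t=15: #..#.
.#...
.###.
###.#
..#.#
t=16: .###.
.....
.###.
###.#
..#.#

12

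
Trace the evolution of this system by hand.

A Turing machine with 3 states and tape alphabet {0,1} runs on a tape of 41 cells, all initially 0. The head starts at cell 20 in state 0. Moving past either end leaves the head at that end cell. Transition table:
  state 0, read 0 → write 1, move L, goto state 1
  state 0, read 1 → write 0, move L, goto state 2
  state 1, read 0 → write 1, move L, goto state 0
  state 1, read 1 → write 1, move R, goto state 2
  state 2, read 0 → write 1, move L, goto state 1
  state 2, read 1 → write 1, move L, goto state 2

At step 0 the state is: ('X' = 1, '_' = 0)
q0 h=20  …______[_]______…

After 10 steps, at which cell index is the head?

10

gen 0: q0 h=20  …______[_]______…
gen 1: q1 h=19  …______[_]X_____…
gen 2: q0 h=18  …______[_]XX____…
gen 3: q1 h=17  …______[_]XXX___…
gen 4: q0 h=16  …______[_]XXXX__…
gen 5: q1 h=15  …______[_]XXXXX_…
gen 6: q0 h=14  …______[_]XXXXXX…
gen 7: q1 h=13  …______[_]XXXXXX…
gen 8: q0 h=12  …______[_]XXXXXX…
gen 9: q1 h=11  …______[_]XXXXXX…
gen 10: q0 h=10  …______[_]XXXXXX…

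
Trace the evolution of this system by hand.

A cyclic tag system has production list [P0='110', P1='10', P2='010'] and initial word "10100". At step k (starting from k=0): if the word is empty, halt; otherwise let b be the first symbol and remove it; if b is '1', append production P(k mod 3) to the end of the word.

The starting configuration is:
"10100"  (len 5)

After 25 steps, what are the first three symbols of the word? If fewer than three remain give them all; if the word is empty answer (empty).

gen 0: "10100"  (len 5)
gen 1: "0100110"  (len 7)
gen 2: "100110"  (len 6)
gen 3: "00110010"  (len 8)
gen 4: "0110010"  (len 7)
gen 5: "110010"  (len 6)
gen 6: "10010010"  (len 8)
gen 7: "0010010110"  (len 10)
gen 8: "010010110"  (len 9)
gen 9: "10010110"  (len 8)
gen 10: "0010110110"  (len 10)
gen 11: "010110110"  (len 9)
gen 12: "10110110"  (len 8)
gen 13: "0110110110"  (len 10)
gen 14: "110110110"  (len 9)
gen 15: "10110110010"  (len 11)
gen 16: "0110110010110"  (len 13)
gen 17: "110110010110"  (len 12)
gen 18: "10110010110010"  (len 14)
gen 19: "0110010110010110"  (len 16)
gen 20: "110010110010110"  (len 15)
gen 21: "10010110010110010"  (len 17)
gen 22: "0010110010110010110"  (len 19)
gen 23: "010110010110010110"  (len 18)
gen 24: "10110010110010110"  (len 17)
gen 25: "0110010110010110110"  (len 19)

011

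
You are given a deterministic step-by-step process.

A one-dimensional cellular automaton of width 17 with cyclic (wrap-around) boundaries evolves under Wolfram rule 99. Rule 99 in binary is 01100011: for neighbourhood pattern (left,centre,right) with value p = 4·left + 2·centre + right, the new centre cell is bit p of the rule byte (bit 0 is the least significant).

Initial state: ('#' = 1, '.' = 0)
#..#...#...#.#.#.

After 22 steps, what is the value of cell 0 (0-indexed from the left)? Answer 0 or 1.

k=0  #..#...#...#.#.#.
k=1  ..#..##..##.#.#.#
k=2  .#..#.#.#.##.#.#.
k=3  #..#.#.#.#.##.#..
k=4  ..#.#.#.#.#.##..#
k=5  .#.#.#.#.#.#.#.#.
k=6  #.#.#.#.#.#.#.#..
k=7  .#.#.#.#.#.#.#..#
k=8  #.#.#.#.#.#.#..#.
k=9  .#.#.#.#.#.#..#.#
k=10  #.#.#.#.#.#..#.#.
k=11  .#.#.#.#.#..#.#.#
k=12  #.#.#.#.#..#.#.#.
k=13  .#.#.#.#..#.#.#.#
k=14  #.#.#.#..#.#.#.#.
k=15  .#.#.#..#.#.#.#.#
k=16  #.#.#..#.#.#.#.#.
k=17  .#.#..#.#.#.#.#.#
k=18  #.#..#.#.#.#.#.#.
k=19  .#..#.#.#.#.#.#.#
k=20  #..#.#.#.#.#.#.#.
k=21  ..#.#.#.#.#.#.#.#
k=22  .#.#.#.#.#.#.#.#.

0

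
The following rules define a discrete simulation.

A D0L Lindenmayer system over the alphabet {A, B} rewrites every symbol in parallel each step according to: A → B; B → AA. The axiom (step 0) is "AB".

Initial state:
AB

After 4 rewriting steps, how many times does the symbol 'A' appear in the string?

4

0) AB
1) BAA
2) AABB
3) BBAAAA
4) AAAABBBB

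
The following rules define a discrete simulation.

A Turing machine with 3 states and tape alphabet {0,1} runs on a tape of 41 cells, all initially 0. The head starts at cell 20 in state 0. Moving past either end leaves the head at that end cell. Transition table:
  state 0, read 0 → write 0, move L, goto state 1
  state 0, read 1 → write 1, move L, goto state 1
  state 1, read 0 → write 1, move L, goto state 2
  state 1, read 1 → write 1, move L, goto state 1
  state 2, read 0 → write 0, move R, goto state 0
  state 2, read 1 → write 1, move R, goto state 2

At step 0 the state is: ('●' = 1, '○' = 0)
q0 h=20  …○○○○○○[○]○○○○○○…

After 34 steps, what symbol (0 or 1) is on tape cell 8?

k=0  q0 h=20  …○○○○○○[○]○○○○○○…
k=1  q1 h=19  …○○○○○○[○]○○○○○○…
k=2  q2 h=18  …○○○○○○[○]●○○○○○…
k=3  q0 h=19  …○○○○○○[●]○○○○○○…
k=4  q1 h=18  …○○○○○○[○]●○○○○○…
k=5  q2 h=17  …○○○○○○[○]●●○○○○…
k=6  q0 h=18  …○○○○○○[●]●○○○○○…
k=7  q1 h=17  …○○○○○○[○]●●○○○○…
k=8  q2 h=16  …○○○○○○[○]●●●○○○…
k=9  q0 h=17  …○○○○○○[●]●●○○○○…
k=10  q1 h=16  …○○○○○○[○]●●●○○○…
k=11  q2 h=15  …○○○○○○[○]●●●●○○…
k=12  q0 h=16  …○○○○○○[●]●●●○○○…
k=13  q1 h=15  …○○○○○○[○]●●●●○○…
k=14  q2 h=14  …○○○○○○[○]●●●●●○…
k=15  q0 h=15  …○○○○○○[●]●●●●○○…
k=16  q1 h=14  …○○○○○○[○]●●●●●○…
k=17  q2 h=13  …○○○○○○[○]●●●●●●…
k=18  q0 h=14  …○○○○○○[●]●●●●●○…
k=19  q1 h=13  …○○○○○○[○]●●●●●●…
k=20  q2 h=12  …○○○○○○[○]●●●●●●…
k=21  q0 h=13  …○○○○○○[●]●●●●●●…
k=22  q1 h=12  …○○○○○○[○]●●●●●●…
k=23  q2 h=11  …○○○○○○[○]●●●●●●…
k=24  q0 h=12  …○○○○○○[●]●●●●●●…
k=25  q1 h=11  …○○○○○○[○]●●●●●●…
k=26  q2 h=10  …○○○○○○[○]●●●●●●…
k=27  q0 h=11  …○○○○○○[●]●●●●●●…
k=28  q1 h=10  …○○○○○○[○]●●●●●●…
k=29  q2 h= 9  …○○○○○○[○]●●●●●●…
k=30  q0 h=10  …○○○○○○[●]●●●●●●…
k=31  q1 h= 9  …○○○○○○[○]●●●●●●…
k=32  q2 h= 8  …○○○○○○[○]●●●●●●…
k=33  q0 h= 9  …○○○○○○[●]●●●●●●…
k=34  q1 h= 8  …○○○○○○[○]●●●●●●…

0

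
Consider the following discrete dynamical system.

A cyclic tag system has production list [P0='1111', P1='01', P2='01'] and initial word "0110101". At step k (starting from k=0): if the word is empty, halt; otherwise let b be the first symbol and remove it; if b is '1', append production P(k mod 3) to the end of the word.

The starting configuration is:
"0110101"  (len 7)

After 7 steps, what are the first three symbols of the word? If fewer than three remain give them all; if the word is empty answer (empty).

010

gen 0: "0110101"  (len 7)
gen 1: "110101"  (len 6)
gen 2: "1010101"  (len 7)
gen 3: "01010101"  (len 8)
gen 4: "1010101"  (len 7)
gen 5: "01010101"  (len 8)
gen 6: "1010101"  (len 7)
gen 7: "0101011111"  (len 10)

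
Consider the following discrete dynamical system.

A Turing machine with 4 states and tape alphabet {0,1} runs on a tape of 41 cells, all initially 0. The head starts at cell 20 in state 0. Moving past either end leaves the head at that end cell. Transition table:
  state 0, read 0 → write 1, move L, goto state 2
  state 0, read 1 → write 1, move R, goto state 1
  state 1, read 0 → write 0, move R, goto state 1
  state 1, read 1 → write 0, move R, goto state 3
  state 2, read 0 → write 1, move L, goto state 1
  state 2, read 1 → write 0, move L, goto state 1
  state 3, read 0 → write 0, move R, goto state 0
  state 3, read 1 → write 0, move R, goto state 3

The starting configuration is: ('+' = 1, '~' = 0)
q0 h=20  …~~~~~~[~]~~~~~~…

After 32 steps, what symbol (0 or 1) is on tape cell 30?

1

0) q0 h=20  …~~~~~~[~]~~~~~~…
1) q2 h=19  …~~~~~~[~]+~~~~~…
2) q1 h=18  …~~~~~~[~]++~~~~…
3) q1 h=19  …~~~~~~[+]+~~~~~…
4) q3 h=20  …~~~~~~[+]~~~~~~…
5) q3 h=21  …~~~~~~[~]~~~~~~…
6) q0 h=22  …~~~~~~[~]~~~~~~…
7) q2 h=21  …~~~~~~[~]+~~~~~…
8) q1 h=20  …~~~~~~[~]++~~~~…
9) q1 h=21  …~~~~~~[+]+~~~~~…
10) q3 h=22  …~~~~~~[+]~~~~~~…
11) q3 h=23  …~~~~~~[~]~~~~~~…
12) q0 h=24  …~~~~~~[~]~~~~~~…
13) q2 h=23  …~~~~~~[~]+~~~~~…
14) q1 h=22  …~~~~~~[~]++~~~~…
15) q1 h=23  …~~~~~~[+]+~~~~~…
16) q3 h=24  …~~~~~~[+]~~~~~~…
17) q3 h=25  …~~~~~~[~]~~~~~~…
18) q0 h=26  …~~~~~~[~]~~~~~~…
19) q2 h=25  …~~~~~~[~]+~~~~~…
20) q1 h=24  …~~~~~~[~]++~~~~…
21) q1 h=25  …~~~~~~[+]+~~~~~…
22) q3 h=26  …~~~~~~[+]~~~~~~…
23) q3 h=27  …~~~~~~[~]~~~~~~…
24) q0 h=28  …~~~~~~[~]~~~~~~…
25) q2 h=27  …~~~~~~[~]+~~~~~…
26) q1 h=26  …~~~~~~[~]++~~~~…
27) q1 h=27  …~~~~~~[+]+~~~~~…
28) q3 h=28  …~~~~~~[+]~~~~~~…
29) q3 h=29  …~~~~~~[~]~~~~~~…
30) q0 h=30  …~~~~~~[~]~~~~~~…
31) q2 h=29  …~~~~~~[~]+~~~~~…
32) q1 h=28  …~~~~~~[~]++~~~~…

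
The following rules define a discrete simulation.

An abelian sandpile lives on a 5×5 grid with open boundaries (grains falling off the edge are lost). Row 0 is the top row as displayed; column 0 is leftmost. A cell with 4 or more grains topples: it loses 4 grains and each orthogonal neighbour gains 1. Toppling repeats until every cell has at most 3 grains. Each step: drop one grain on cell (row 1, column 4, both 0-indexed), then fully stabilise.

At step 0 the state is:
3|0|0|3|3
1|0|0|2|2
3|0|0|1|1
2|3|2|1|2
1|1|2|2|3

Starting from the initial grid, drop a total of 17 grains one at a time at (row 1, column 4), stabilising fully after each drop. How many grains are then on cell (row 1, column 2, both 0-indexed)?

2

0) 3|0|0|3|3
1|0|0|2|2
3|0|0|1|1
2|3|2|1|2
1|1|2|2|3
1) 3|0|0|3|3
1|0|0|2|3
3|0|0|1|1
2|3|2|1|2
1|1|2|2|3
2) 3|0|1|1|1
1|0|1|0|2
3|0|0|2|2
2|3|2|1|2
1|1|2|2|3
3) 3|0|1|1|1
1|0|1|0|3
3|0|0|2|2
2|3|2|1|2
1|1|2|2|3
4) 3|0|1|1|2
1|0|1|1|0
3|0|0|2|3
2|3|2|1|2
1|1|2|2|3
5) 3|0|1|1|2
1|0|1|1|1
3|0|0|2|3
2|3|2|1|2
1|1|2|2|3
6) 3|0|1|1|2
1|0|1|1|2
3|0|0|2|3
2|3|2|1|2
1|1|2|2|3
7) 3|0|1|1|2
1|0|1|1|3
3|0|0|2|3
2|3|2|1|2
1|1|2|2|3
8) 3|0|1|1|3
1|0|1|2|1
3|0|0|3|0
2|3|2|1|3
1|1|2|2|3
9) 3|0|1|1|3
1|0|1|2|2
3|0|0|3|0
2|3|2|1|3
1|1|2|2|3
10) 3|0|1|1|3
1|0|1|2|3
3|0|0|3|0
2|3|2|1|3
1|1|2|2|3
11) 3|0|1|2|0
1|0|1|3|1
3|0|0|3|1
2|3|2|1|3
1|1|2|2|3
12) 3|0|1|2|0
1|0|1|3|2
3|0|0|3|1
2|3|2|1|3
1|1|2|2|3
13) 3|0|1|2|0
1|0|1|3|3
3|0|0|3|1
2|3|2|1|3
1|1|2|2|3
14) 3|0|1|3|1
1|0|2|1|1
3|0|1|0|3
2|3|2|2|3
1|1|2|2|3
15) 3|0|1|3|1
1|0|2|1|2
3|0|1|0|3
2|3|2|2|3
1|1|2|2|3
16) 3|0|1|3|1
1|0|2|1|3
3|0|1|0|3
2|3|2|2|3
1|1|2|2|3
17) 3|0|1|3|2
1|0|2|2|1
3|0|1|1|1
2|3|2|3|1
1|1|2|3|0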